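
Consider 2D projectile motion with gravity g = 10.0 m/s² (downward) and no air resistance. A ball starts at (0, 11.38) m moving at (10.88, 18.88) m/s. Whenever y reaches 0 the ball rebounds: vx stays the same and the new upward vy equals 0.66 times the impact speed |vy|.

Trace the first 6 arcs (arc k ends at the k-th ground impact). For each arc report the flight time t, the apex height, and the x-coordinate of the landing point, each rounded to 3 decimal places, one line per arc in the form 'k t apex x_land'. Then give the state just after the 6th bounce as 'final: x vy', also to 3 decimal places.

Arc 1: start y=11.380, vy=18.880 → t=4.305, apex=29.203, x_land=46.835, impact vy=-24.167
  bounce: vy ← 0.66·24.167 = 15.950
Arc 2: start y=0.000, vy=15.950 → t=3.190, apex=12.721, x_land=81.543, impact vy=-15.950
  bounce: vy ← 0.66·15.950 = 10.527
Arc 3: start y=0.000, vy=10.527 → t=2.105, apex=5.541, x_land=104.451, impact vy=-10.527
  bounce: vy ← 0.66·10.527 = 6.948
Arc 4: start y=0.000, vy=6.948 → t=1.390, apex=2.414, x_land=119.569, impact vy=-6.948
  bounce: vy ← 0.66·6.948 = 4.586
Arc 5: start y=0.000, vy=4.586 → t=0.917, apex=1.051, x_land=129.548, impact vy=-4.586
  bounce: vy ← 0.66·4.586 = 3.027
Arc 6: start y=0.000, vy=3.027 → t=0.605, apex=0.458, x_land=136.134, impact vy=-3.027
  bounce: vy ← 0.66·3.027 = 1.998

1 4.305 29.203 46.835
2 3.190 12.721 81.543
3 2.105 5.541 104.451
4 1.390 2.414 119.569
5 0.917 1.051 129.548
6 0.605 0.458 136.134
final: 136.134 1.998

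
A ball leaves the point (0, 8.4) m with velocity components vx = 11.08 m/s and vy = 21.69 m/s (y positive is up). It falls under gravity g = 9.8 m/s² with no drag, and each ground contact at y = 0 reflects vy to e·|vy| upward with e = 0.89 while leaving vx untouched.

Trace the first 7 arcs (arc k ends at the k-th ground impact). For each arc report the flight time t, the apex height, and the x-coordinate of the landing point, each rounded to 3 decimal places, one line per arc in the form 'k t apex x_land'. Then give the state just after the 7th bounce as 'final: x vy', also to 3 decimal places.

1 4.785 32.403 53.016
2 4.577 25.666 103.733
3 4.074 20.330 148.871
4 3.626 16.104 189.044
5 3.227 12.756 224.798
6 2.872 10.104 256.619
7 2.556 8.003 284.939
final: 284.939 11.147

Arc 1: start y=8.400, vy=21.690 → t=4.785, apex=32.403, x_land=53.016, impact vy=-25.201
  bounce: vy ← 0.89·25.201 = 22.429
Arc 2: start y=0.000, vy=22.429 → t=4.577, apex=25.666, x_land=103.733, impact vy=-22.429
  bounce: vy ← 0.89·22.429 = 19.962
Arc 3: start y=0.000, vy=19.962 → t=4.074, apex=20.330, x_land=148.871, impact vy=-19.962
  bounce: vy ← 0.89·19.962 = 17.766
Arc 4: start y=0.000, vy=17.766 → t=3.626, apex=16.104, x_land=189.044, impact vy=-17.766
  bounce: vy ← 0.89·17.766 = 15.812
Arc 5: start y=0.000, vy=15.812 → t=3.227, apex=12.756, x_land=224.798, impact vy=-15.812
  bounce: vy ← 0.89·15.812 = 14.072
Arc 6: start y=0.000, vy=14.072 → t=2.872, apex=10.104, x_land=256.619, impact vy=-14.072
  bounce: vy ← 0.89·14.072 = 12.524
Arc 7: start y=0.000, vy=12.524 → t=2.556, apex=8.003, x_land=284.939, impact vy=-12.524
  bounce: vy ← 0.89·12.524 = 11.147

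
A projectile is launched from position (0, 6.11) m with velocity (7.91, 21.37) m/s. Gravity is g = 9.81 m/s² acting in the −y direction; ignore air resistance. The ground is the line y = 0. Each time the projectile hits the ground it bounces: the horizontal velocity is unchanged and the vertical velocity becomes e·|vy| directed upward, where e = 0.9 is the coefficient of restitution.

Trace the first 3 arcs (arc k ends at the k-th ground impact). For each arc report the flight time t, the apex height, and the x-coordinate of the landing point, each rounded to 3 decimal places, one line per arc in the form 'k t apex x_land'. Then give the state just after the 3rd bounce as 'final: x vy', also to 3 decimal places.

Arc 1: start y=6.110, vy=21.370 → t=4.626, apex=29.386, x_land=36.592, impact vy=-24.012
  bounce: vy ← 0.9·24.012 = 21.610
Arc 2: start y=0.000, vy=21.610 → t=4.406, apex=23.803, x_land=71.442, impact vy=-21.610
  bounce: vy ← 0.9·21.610 = 19.449
Arc 3: start y=0.000, vy=19.449 → t=3.965, apex=19.280, x_land=102.807, impact vy=-19.449
  bounce: vy ← 0.9·19.449 = 17.504

1 4.626 29.386 36.592
2 4.406 23.803 71.442
3 3.965 19.280 102.807
final: 102.807 17.504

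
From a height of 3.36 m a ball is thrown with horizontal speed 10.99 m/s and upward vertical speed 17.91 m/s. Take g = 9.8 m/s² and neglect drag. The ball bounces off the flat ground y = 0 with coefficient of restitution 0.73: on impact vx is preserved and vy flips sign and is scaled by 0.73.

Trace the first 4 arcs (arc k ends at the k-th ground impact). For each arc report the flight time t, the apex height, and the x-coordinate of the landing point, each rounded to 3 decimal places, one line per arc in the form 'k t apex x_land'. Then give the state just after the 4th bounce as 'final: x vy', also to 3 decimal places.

1 3.834 19.726 42.135
2 2.929 10.512 74.329
3 2.138 5.602 97.830
4 1.561 2.985 114.986
final: 114.986 5.584

Arc 1: start y=3.360, vy=17.910 → t=3.834, apex=19.726, x_land=42.135, impact vy=-19.663
  bounce: vy ← 0.73·19.663 = 14.354
Arc 2: start y=0.000, vy=14.354 → t=2.929, apex=10.512, x_land=74.329, impact vy=-14.354
  bounce: vy ← 0.73·14.354 = 10.478
Arc 3: start y=0.000, vy=10.478 → t=2.138, apex=5.602, x_land=97.830, impact vy=-10.478
  bounce: vy ← 0.73·10.478 = 7.649
Arc 4: start y=0.000, vy=7.649 → t=1.561, apex=2.985, x_land=114.986, impact vy=-7.649
  bounce: vy ← 0.73·7.649 = 5.584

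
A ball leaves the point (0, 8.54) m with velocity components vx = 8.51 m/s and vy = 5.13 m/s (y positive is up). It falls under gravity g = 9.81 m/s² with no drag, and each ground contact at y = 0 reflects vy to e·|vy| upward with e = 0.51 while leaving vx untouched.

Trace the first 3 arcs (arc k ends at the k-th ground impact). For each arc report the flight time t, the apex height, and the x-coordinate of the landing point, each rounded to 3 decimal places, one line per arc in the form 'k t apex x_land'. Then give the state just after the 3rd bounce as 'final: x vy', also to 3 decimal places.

1 1.942 9.881 16.529
2 1.448 2.570 28.849
3 0.738 0.668 35.132
final: 35.132 1.847

Arc 1: start y=8.540, vy=5.130 → t=1.942, apex=9.881, x_land=16.529, impact vy=-13.924
  bounce: vy ← 0.51·13.924 = 7.101
Arc 2: start y=0.000, vy=7.101 → t=1.448, apex=2.570, x_land=28.849, impact vy=-7.101
  bounce: vy ← 0.51·7.101 = 3.622
Arc 3: start y=0.000, vy=3.622 → t=0.738, apex=0.668, x_land=35.132, impact vy=-3.622
  bounce: vy ← 0.51·3.622 = 1.847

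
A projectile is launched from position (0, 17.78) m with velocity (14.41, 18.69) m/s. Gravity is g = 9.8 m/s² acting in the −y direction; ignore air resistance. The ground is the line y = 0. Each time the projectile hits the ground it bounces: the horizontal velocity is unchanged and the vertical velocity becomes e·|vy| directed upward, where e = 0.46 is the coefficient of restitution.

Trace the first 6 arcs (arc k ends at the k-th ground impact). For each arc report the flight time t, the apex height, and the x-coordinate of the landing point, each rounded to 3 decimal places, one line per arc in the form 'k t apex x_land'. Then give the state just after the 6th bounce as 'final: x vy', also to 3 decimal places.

1 4.603 35.602 66.324
2 2.480 7.533 102.059
3 1.141 1.594 118.497
4 0.525 0.337 126.059
5 0.241 0.071 129.537
6 0.111 0.015 131.137
final: 131.137 0.250

Arc 1: start y=17.780, vy=18.690 → t=4.603, apex=35.602, x_land=66.324, impact vy=-26.416
  bounce: vy ← 0.46·26.416 = 12.151
Arc 2: start y=0.000, vy=12.151 → t=2.480, apex=7.533, x_land=102.059, impact vy=-12.151
  bounce: vy ← 0.46·12.151 = 5.590
Arc 3: start y=0.000, vy=5.590 → t=1.141, apex=1.594, x_land=118.497, impact vy=-5.590
  bounce: vy ← 0.46·5.590 = 2.571
Arc 4: start y=0.000, vy=2.571 → t=0.525, apex=0.337, x_land=126.059, impact vy=-2.571
  bounce: vy ← 0.46·2.571 = 1.183
Arc 5: start y=0.000, vy=1.183 → t=0.241, apex=0.071, x_land=129.537, impact vy=-1.183
  bounce: vy ← 0.46·1.183 = 0.544
Arc 6: start y=0.000, vy=0.544 → t=0.111, apex=0.015, x_land=131.137, impact vy=-0.544
  bounce: vy ← 0.46·0.544 = 0.250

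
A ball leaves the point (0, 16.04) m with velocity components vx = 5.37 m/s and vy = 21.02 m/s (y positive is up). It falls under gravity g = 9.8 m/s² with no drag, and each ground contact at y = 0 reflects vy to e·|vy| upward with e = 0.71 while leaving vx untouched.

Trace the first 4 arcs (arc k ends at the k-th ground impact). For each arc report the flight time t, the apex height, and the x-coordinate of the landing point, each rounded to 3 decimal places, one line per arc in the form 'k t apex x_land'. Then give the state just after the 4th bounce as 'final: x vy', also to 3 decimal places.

1 4.951 38.583 26.587
2 3.985 19.450 47.984
3 2.829 9.805 63.176
4 2.009 4.942 73.963
final: 73.963 6.988

Arc 1: start y=16.040, vy=21.020 → t=4.951, apex=38.583, x_land=26.587, impact vy=-27.500
  bounce: vy ← 0.71·27.500 = 19.525
Arc 2: start y=0.000, vy=19.525 → t=3.985, apex=19.450, x_land=47.984, impact vy=-19.525
  bounce: vy ← 0.71·19.525 = 13.863
Arc 3: start y=0.000, vy=13.863 → t=2.829, apex=9.805, x_land=63.176, impact vy=-13.863
  bounce: vy ← 0.71·13.863 = 9.842
Arc 4: start y=0.000, vy=9.842 → t=2.009, apex=4.942, x_land=73.963, impact vy=-9.842
  bounce: vy ← 0.71·9.842 = 6.988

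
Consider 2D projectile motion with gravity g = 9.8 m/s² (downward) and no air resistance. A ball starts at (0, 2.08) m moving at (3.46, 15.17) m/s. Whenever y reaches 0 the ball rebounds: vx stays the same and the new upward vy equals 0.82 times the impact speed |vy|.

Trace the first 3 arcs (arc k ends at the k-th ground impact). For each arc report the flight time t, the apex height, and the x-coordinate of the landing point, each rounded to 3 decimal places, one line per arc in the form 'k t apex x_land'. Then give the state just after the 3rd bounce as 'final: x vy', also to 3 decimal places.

Arc 1: start y=2.080, vy=15.170 → t=3.227, apex=13.821, x_land=11.167, impact vy=-16.459
  bounce: vy ← 0.82·16.459 = 13.496
Arc 2: start y=0.000, vy=13.496 → t=2.754, apex=9.293, x_land=20.697, impact vy=-13.496
  bounce: vy ← 0.82·13.496 = 11.067
Arc 3: start y=0.000, vy=11.067 → t=2.259, apex=6.249, x_land=28.512, impact vy=-11.067
  bounce: vy ← 0.82·11.067 = 9.075

1 3.227 13.821 11.167
2 2.754 9.293 20.697
3 2.259 6.249 28.512
final: 28.512 9.075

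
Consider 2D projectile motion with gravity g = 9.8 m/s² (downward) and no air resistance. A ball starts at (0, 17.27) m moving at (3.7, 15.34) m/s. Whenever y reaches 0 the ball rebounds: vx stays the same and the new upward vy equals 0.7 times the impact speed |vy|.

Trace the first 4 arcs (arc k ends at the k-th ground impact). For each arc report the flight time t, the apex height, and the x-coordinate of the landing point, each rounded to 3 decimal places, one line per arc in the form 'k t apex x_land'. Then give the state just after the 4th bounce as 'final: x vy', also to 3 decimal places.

1 4.010 29.276 14.836
2 3.422 14.345 27.497
3 2.395 7.029 36.360
4 1.677 3.444 42.564
final: 42.564 5.751

Arc 1: start y=17.270, vy=15.340 → t=4.010, apex=29.276, x_land=14.836, impact vy=-23.954
  bounce: vy ← 0.7·23.954 = 16.768
Arc 2: start y=0.000, vy=16.768 → t=3.422, apex=14.345, x_land=27.497, impact vy=-16.768
  bounce: vy ← 0.7·16.768 = 11.738
Arc 3: start y=0.000, vy=11.738 → t=2.395, apex=7.029, x_land=36.360, impact vy=-11.738
  bounce: vy ← 0.7·11.738 = 8.216
Arc 4: start y=0.000, vy=8.216 → t=1.677, apex=3.444, x_land=42.564, impact vy=-8.216
  bounce: vy ← 0.7·8.216 = 5.751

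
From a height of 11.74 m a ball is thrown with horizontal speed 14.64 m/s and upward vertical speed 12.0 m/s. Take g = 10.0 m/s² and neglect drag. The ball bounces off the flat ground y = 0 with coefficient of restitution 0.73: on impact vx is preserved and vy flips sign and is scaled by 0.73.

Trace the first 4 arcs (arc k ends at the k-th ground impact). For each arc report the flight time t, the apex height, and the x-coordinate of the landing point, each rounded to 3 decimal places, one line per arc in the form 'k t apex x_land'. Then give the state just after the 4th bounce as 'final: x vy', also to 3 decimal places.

1 3.146 18.940 46.062
2 2.842 10.093 87.662
3 2.074 5.379 118.030
4 1.514 2.866 140.199
final: 140.199 5.527

Arc 1: start y=11.740, vy=12.000 → t=3.146, apex=18.940, x_land=46.062, impact vy=-19.463
  bounce: vy ← 0.73·19.463 = 14.208
Arc 2: start y=0.000, vy=14.208 → t=2.842, apex=10.093, x_land=87.662, impact vy=-14.208
  bounce: vy ← 0.73·14.208 = 10.372
Arc 3: start y=0.000, vy=10.372 → t=2.074, apex=5.379, x_land=118.030, impact vy=-10.372
  bounce: vy ← 0.73·10.372 = 7.571
Arc 4: start y=0.000, vy=7.571 → t=1.514, apex=2.866, x_land=140.199, impact vy=-7.571
  bounce: vy ← 0.73·7.571 = 5.527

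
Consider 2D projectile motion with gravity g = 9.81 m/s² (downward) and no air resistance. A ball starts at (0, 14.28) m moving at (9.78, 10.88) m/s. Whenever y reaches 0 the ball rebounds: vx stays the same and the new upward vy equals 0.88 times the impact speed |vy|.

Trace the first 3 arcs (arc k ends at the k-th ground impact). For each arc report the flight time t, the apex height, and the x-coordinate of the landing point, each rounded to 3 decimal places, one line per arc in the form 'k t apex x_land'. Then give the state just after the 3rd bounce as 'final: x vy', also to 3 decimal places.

Arc 1: start y=14.280, vy=10.880 → t=3.144, apex=20.313, x_land=30.749, impact vy=-19.964
  bounce: vy ← 0.88·19.964 = 17.568
Arc 2: start y=0.000, vy=17.568 → t=3.582, apex=15.731, x_land=65.778, impact vy=-17.568
  bounce: vy ← 0.88·17.568 = 15.460
Arc 3: start y=0.000, vy=15.460 → t=3.152, apex=12.182, x_land=96.603, impact vy=-15.460
  bounce: vy ← 0.88·15.460 = 13.605

1 3.144 20.313 30.749
2 3.582 15.731 65.778
3 3.152 12.182 96.603
final: 96.603 13.605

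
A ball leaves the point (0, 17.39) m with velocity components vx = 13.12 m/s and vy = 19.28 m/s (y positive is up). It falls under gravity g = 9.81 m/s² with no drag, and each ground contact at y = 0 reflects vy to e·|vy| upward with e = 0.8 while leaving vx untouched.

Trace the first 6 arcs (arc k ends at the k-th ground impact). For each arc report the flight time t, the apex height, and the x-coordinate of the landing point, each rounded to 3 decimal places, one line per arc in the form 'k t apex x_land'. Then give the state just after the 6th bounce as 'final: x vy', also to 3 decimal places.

1 4.687 36.336 61.495
2 4.355 23.255 118.630
3 3.484 14.883 164.338
4 2.787 9.525 200.904
5 2.230 6.096 230.157
6 1.784 3.902 253.560
final: 253.560 6.999

Arc 1: start y=17.390, vy=19.280 → t=4.687, apex=36.336, x_land=61.495, impact vy=-26.700
  bounce: vy ← 0.8·26.700 = 21.360
Arc 2: start y=0.000, vy=21.360 → t=4.355, apex=23.255, x_land=118.630, impact vy=-21.360
  bounce: vy ← 0.8·21.360 = 17.088
Arc 3: start y=0.000, vy=17.088 → t=3.484, apex=14.883, x_land=164.338, impact vy=-17.088
  bounce: vy ← 0.8·17.088 = 13.671
Arc 4: start y=0.000, vy=13.671 → t=2.787, apex=9.525, x_land=200.904, impact vy=-13.671
  bounce: vy ← 0.8·13.671 = 10.936
Arc 5: start y=0.000, vy=10.936 → t=2.230, apex=6.096, x_land=230.157, impact vy=-10.936
  bounce: vy ← 0.8·10.936 = 8.749
Arc 6: start y=0.000, vy=8.749 → t=1.784, apex=3.902, x_land=253.560, impact vy=-8.749
  bounce: vy ← 0.8·8.749 = 6.999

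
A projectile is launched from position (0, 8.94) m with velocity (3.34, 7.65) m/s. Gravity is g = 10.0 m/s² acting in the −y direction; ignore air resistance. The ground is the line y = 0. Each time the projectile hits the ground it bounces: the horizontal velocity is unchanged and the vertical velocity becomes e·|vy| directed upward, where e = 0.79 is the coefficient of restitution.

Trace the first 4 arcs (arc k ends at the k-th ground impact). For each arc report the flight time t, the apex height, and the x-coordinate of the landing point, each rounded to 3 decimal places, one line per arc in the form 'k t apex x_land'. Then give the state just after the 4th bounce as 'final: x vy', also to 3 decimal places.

Arc 1: start y=8.940, vy=7.650 → t=2.306, apex=11.866, x_land=7.700, impact vy=-15.405
  bounce: vy ← 0.79·15.405 = 12.170
Arc 2: start y=0.000, vy=12.170 → t=2.434, apex=7.406, x_land=15.830, impact vy=-12.170
  bounce: vy ← 0.79·12.170 = 9.614
Arc 3: start y=0.000, vy=9.614 → t=1.923, apex=4.622, x_land=22.253, impact vy=-9.614
  bounce: vy ← 0.79·9.614 = 7.595
Arc 4: start y=0.000, vy=7.595 → t=1.519, apex=2.885, x_land=27.326, impact vy=-7.595
  bounce: vy ← 0.79·7.595 = 6.000

1 2.306 11.866 7.700
2 2.434 7.406 15.830
3 1.923 4.622 22.253
4 1.519 2.885 27.326
final: 27.326 6.000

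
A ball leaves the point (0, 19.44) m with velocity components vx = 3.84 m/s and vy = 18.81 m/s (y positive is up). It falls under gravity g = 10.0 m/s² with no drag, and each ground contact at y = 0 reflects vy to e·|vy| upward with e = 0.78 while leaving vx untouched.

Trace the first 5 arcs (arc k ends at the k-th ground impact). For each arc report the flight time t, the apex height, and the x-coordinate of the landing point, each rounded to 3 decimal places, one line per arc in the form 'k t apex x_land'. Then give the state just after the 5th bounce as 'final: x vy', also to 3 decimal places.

1 4.606 37.131 17.687
2 4.251 22.590 34.012
3 3.316 13.744 46.745
4 2.586 8.362 56.677
5 2.017 5.087 64.423
final: 64.423 7.868

Arc 1: start y=19.440, vy=18.810 → t=4.606, apex=37.131, x_land=17.687, impact vy=-27.251
  bounce: vy ← 0.78·27.251 = 21.256
Arc 2: start y=0.000, vy=21.256 → t=4.251, apex=22.590, x_land=34.012, impact vy=-21.256
  bounce: vy ← 0.78·21.256 = 16.579
Arc 3: start y=0.000, vy=16.579 → t=3.316, apex=13.744, x_land=46.745, impact vy=-16.579
  bounce: vy ← 0.78·16.579 = 12.932
Arc 4: start y=0.000, vy=12.932 → t=2.586, apex=8.362, x_land=56.677, impact vy=-12.932
  bounce: vy ← 0.78·12.932 = 10.087
Arc 5: start y=0.000, vy=10.087 → t=2.017, apex=5.087, x_land=64.423, impact vy=-10.087
  bounce: vy ← 0.78·10.087 = 7.868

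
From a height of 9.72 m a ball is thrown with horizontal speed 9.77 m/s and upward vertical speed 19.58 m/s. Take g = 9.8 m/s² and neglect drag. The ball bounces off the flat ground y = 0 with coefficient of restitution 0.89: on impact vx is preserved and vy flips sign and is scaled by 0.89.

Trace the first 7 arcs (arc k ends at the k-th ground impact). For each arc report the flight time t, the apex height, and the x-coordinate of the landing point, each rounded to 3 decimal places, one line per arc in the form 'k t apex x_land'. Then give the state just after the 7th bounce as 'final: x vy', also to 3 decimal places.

Arc 1: start y=9.720, vy=19.580 → t=4.442, apex=29.280, x_land=43.403, impact vy=-23.956
  bounce: vy ← 0.89·23.956 = 21.321
Arc 2: start y=0.000, vy=21.321 → t=4.351, apex=23.193, x_land=85.914, impact vy=-21.321
  bounce: vy ← 0.89·21.321 = 18.976
Arc 3: start y=0.000, vy=18.976 → t=3.873, apex=18.371, x_land=123.749, impact vy=-18.976
  bounce: vy ← 0.89·18.976 = 16.888
Arc 4: start y=0.000, vy=16.888 → t=3.447, apex=14.552, x_land=157.422, impact vy=-16.888
  bounce: vy ← 0.89·16.888 = 15.031
Arc 5: start y=0.000, vy=15.031 → t=3.067, apex=11.526, x_land=187.391, impact vy=-15.031
  bounce: vy ← 0.89·15.031 = 13.377
Arc 6: start y=0.000, vy=13.377 → t=2.730, apex=9.130, x_land=214.063, impact vy=-13.377
  bounce: vy ← 0.89·13.377 = 11.906
Arc 7: start y=0.000, vy=11.906 → t=2.430, apex=7.232, x_land=237.802, impact vy=-11.906
  bounce: vy ← 0.89·11.906 = 10.596

1 4.442 29.280 43.403
2 4.351 23.193 85.914
3 3.873 18.371 123.749
4 3.447 14.552 157.422
5 3.067 11.526 187.391
6 2.730 9.130 214.063
7 2.430 7.232 237.802
final: 237.802 10.596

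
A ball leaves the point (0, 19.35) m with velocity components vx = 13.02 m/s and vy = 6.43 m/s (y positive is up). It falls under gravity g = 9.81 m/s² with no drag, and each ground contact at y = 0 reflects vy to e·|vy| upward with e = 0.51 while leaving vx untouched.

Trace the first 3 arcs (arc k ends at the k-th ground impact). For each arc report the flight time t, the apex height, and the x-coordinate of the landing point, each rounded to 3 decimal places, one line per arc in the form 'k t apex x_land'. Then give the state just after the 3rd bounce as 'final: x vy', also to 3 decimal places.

Arc 1: start y=19.350, vy=6.430 → t=2.747, apex=21.457, x_land=35.766, impact vy=-20.518
  bounce: vy ← 0.51·20.518 = 10.464
Arc 2: start y=0.000, vy=10.464 → t=2.133, apex=5.581, x_land=63.543, impact vy=-10.464
  bounce: vy ← 0.51·10.464 = 5.337
Arc 3: start y=0.000, vy=5.337 → t=1.088, apex=1.452, x_land=77.709, impact vy=-5.337
  bounce: vy ← 0.51·5.337 = 2.722

1 2.747 21.457 35.766
2 2.133 5.581 63.543
3 1.088 1.452 77.709
final: 77.709 2.722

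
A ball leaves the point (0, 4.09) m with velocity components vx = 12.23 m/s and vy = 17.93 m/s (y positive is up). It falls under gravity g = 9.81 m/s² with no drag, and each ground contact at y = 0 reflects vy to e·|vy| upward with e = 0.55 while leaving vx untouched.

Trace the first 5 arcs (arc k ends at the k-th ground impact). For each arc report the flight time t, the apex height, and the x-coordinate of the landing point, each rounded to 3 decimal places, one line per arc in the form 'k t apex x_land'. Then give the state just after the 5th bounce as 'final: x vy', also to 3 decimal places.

Arc 1: start y=4.090, vy=17.930 → t=3.871, apex=20.476, x_land=47.341, impact vy=-20.043
  bounce: vy ← 0.55·20.043 = 11.024
Arc 2: start y=0.000, vy=11.024 → t=2.247, apex=6.194, x_land=74.827, impact vy=-11.024
  bounce: vy ← 0.55·11.024 = 6.063
Arc 3: start y=0.000, vy=6.063 → t=1.236, apex=1.874, x_land=89.945, impact vy=-6.063
  bounce: vy ← 0.55·6.063 = 3.335
Arc 4: start y=0.000, vy=3.335 → t=0.680, apex=0.567, x_land=98.259, impact vy=-3.335
  bounce: vy ← 0.55·3.335 = 1.834
Arc 5: start y=0.000, vy=1.834 → t=0.374, apex=0.171, x_land=102.832, impact vy=-1.834
  bounce: vy ← 0.55·1.834 = 1.009

1 3.871 20.476 47.341
2 2.247 6.194 74.827
3 1.236 1.874 89.945
4 0.680 0.567 98.259
5 0.374 0.171 102.832
final: 102.832 1.009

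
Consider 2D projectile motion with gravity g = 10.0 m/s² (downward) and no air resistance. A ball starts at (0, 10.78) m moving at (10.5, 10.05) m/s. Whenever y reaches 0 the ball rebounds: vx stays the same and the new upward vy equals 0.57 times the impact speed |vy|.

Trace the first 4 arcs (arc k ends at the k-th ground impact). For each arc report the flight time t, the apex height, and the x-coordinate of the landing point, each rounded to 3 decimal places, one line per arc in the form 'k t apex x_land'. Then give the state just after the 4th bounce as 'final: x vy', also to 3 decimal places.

1 2.784 15.830 29.235
2 2.028 5.143 50.534
3 1.156 1.671 62.674
4 0.659 0.543 69.594
final: 69.594 1.878

Arc 1: start y=10.780, vy=10.050 → t=2.784, apex=15.830, x_land=29.235, impact vy=-17.793
  bounce: vy ← 0.57·17.793 = 10.142
Arc 2: start y=0.000, vy=10.142 → t=2.028, apex=5.143, x_land=50.534, impact vy=-10.142
  bounce: vy ← 0.57·10.142 = 5.781
Arc 3: start y=0.000, vy=5.781 → t=1.156, apex=1.671, x_land=62.674, impact vy=-5.781
  bounce: vy ← 0.57·5.781 = 3.295
Arc 4: start y=0.000, vy=3.295 → t=0.659, apex=0.543, x_land=69.594, impact vy=-3.295
  bounce: vy ← 0.57·3.295 = 1.878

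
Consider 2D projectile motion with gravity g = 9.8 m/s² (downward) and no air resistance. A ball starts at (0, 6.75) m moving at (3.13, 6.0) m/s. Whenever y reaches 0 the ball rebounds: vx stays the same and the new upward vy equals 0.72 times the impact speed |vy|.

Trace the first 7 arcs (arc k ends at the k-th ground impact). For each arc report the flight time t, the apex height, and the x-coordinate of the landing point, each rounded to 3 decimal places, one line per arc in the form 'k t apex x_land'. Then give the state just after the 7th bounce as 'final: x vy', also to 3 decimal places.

Arc 1: start y=6.750, vy=6.000 → t=1.936, apex=8.587, x_land=6.060, impact vy=-12.973
  bounce: vy ← 0.72·12.973 = 9.341
Arc 2: start y=0.000, vy=9.341 → t=1.906, apex=4.451, x_land=12.026, impact vy=-9.341
  bounce: vy ← 0.72·9.341 = 6.725
Arc 3: start y=0.000, vy=6.725 → t=1.372, apex=2.308, x_land=16.322, impact vy=-6.725
  bounce: vy ← 0.72·6.725 = 4.842
Arc 4: start y=0.000, vy=4.842 → t=0.988, apex=1.196, x_land=19.415, impact vy=-4.842
  bounce: vy ← 0.72·4.842 = 3.486
Arc 5: start y=0.000, vy=3.486 → t=0.712, apex=0.620, x_land=21.642, impact vy=-3.486
  bounce: vy ← 0.72·3.486 = 2.510
Arc 6: start y=0.000, vy=2.510 → t=0.512, apex=0.321, x_land=23.246, impact vy=-2.510
  bounce: vy ← 0.72·2.510 = 1.807
Arc 7: start y=0.000, vy=1.807 → t=0.369, apex=0.167, x_land=24.400, impact vy=-1.807
  bounce: vy ← 0.72·1.807 = 1.301

1 1.936 8.587 6.060
2 1.906 4.451 12.026
3 1.372 2.308 16.322
4 0.988 1.196 19.415
5 0.712 0.620 21.642
6 0.512 0.321 23.246
7 0.369 0.167 24.400
final: 24.400 1.301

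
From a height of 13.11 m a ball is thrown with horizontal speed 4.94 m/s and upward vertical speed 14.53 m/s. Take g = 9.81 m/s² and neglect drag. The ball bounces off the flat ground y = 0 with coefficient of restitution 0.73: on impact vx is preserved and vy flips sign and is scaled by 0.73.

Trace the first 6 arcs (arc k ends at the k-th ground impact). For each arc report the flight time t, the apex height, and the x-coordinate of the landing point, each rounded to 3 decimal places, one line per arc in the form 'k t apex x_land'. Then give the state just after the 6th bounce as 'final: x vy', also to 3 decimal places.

Arc 1: start y=13.110, vy=14.530 → t=3.687, apex=23.870, x_land=18.215, impact vy=-21.641
  bounce: vy ← 0.73·21.641 = 15.798
Arc 2: start y=0.000, vy=15.798 → t=3.221, apex=12.721, x_land=34.125, impact vy=-15.798
  bounce: vy ← 0.73·15.798 = 11.533
Arc 3: start y=0.000, vy=11.533 → t=2.351, apex=6.779, x_land=45.740, impact vy=-11.533
  bounce: vy ← 0.73·11.533 = 8.419
Arc 4: start y=0.000, vy=8.419 → t=1.716, apex=3.612, x_land=54.219, impact vy=-8.419
  bounce: vy ← 0.73·8.419 = 6.146
Arc 5: start y=0.000, vy=6.146 → t=1.253, apex=1.925, x_land=60.409, impact vy=-6.146
  bounce: vy ← 0.73·6.146 = 4.486
Arc 6: start y=0.000, vy=4.486 → t=0.915, apex=1.026, x_land=64.927, impact vy=-4.486
  bounce: vy ← 0.73·4.486 = 3.275

1 3.687 23.870 18.215
2 3.221 12.721 34.125
3 2.351 6.779 45.740
4 1.716 3.612 54.219
5 1.253 1.925 60.409
6 0.915 1.026 64.927
final: 64.927 3.275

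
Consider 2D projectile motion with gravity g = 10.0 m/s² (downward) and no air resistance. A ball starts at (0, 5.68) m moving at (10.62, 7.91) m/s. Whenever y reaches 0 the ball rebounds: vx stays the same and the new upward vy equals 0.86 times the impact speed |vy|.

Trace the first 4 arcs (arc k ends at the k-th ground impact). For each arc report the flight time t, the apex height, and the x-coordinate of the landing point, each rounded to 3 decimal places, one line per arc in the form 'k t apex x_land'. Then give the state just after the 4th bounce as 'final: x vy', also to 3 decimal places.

1 2.118 8.808 22.496
2 2.283 6.515 46.741
3 1.963 4.818 67.591
4 1.688 3.564 85.523
final: 85.523 7.260

Arc 1: start y=5.680, vy=7.910 → t=2.118, apex=8.808, x_land=22.496, impact vy=-13.273
  bounce: vy ← 0.86·13.273 = 11.415
Arc 2: start y=0.000, vy=11.415 → t=2.283, apex=6.515, x_land=46.741, impact vy=-11.415
  bounce: vy ← 0.86·11.415 = 9.817
Arc 3: start y=0.000, vy=9.817 → t=1.963, apex=4.818, x_land=67.591, impact vy=-9.817
  bounce: vy ← 0.86·9.817 = 8.442
Arc 4: start y=0.000, vy=8.442 → t=1.688, apex=3.564, x_land=85.523, impact vy=-8.442
  bounce: vy ← 0.86·8.442 = 7.260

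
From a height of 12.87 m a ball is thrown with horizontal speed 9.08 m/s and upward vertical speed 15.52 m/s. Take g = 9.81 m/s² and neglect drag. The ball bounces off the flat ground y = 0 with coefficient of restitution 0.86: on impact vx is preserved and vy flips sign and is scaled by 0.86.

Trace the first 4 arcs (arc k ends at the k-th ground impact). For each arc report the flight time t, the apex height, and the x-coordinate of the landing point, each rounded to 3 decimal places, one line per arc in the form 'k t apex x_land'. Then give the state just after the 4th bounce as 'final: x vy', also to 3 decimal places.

Arc 1: start y=12.870, vy=15.520 → t=3.846, apex=25.147, x_land=34.924, impact vy=-22.212
  bounce: vy ← 0.86·22.212 = 19.102
Arc 2: start y=0.000, vy=19.102 → t=3.894, apex=18.599, x_land=70.286, impact vy=-19.102
  bounce: vy ← 0.86·19.102 = 16.428
Arc 3: start y=0.000, vy=16.428 → t=3.349, apex=13.755, x_land=100.698, impact vy=-16.428
  bounce: vy ← 0.86·16.428 = 14.128
Arc 4: start y=0.000, vy=14.128 → t=2.880, apex=10.174, x_land=126.851, impact vy=-14.128
  bounce: vy ← 0.86·14.128 = 12.150

1 3.846 25.147 34.924
2 3.894 18.599 70.286
3 3.349 13.755 100.698
4 2.880 10.174 126.851
final: 126.851 12.150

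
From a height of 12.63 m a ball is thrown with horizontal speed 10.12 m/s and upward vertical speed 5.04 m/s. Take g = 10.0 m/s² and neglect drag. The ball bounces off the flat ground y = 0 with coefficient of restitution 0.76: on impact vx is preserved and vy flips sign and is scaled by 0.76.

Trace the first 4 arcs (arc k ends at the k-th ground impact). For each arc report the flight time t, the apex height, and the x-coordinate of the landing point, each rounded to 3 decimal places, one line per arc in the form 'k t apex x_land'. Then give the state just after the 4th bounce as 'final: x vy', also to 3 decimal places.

Arc 1: start y=12.630, vy=5.040 → t=2.171, apex=13.900, x_land=21.974, impact vy=-16.673
  bounce: vy ← 0.76·16.673 = 12.672
Arc 2: start y=0.000, vy=12.672 → t=2.534, apex=8.029, x_land=47.622, impact vy=-12.672
  bounce: vy ← 0.76·12.672 = 9.631
Arc 3: start y=0.000, vy=9.631 → t=1.926, apex=4.637, x_land=67.114, impact vy=-9.631
  bounce: vy ← 0.76·9.631 = 7.319
Arc 4: start y=0.000, vy=7.319 → t=1.464, apex=2.679, x_land=81.928, impact vy=-7.319
  bounce: vy ← 0.76·7.319 = 5.563

1 2.171 13.900 21.974
2 2.534 8.029 47.622
3 1.926 4.637 67.114
4 1.464 2.679 81.928
final: 81.928 5.563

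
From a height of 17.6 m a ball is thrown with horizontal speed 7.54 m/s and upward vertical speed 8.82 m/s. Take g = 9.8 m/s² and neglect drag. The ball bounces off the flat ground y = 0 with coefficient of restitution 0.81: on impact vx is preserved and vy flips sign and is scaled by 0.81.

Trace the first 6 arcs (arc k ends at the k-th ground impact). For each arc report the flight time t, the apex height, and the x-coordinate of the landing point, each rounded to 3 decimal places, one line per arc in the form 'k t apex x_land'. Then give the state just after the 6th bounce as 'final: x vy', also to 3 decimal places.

1 2.998 21.569 22.605
2 3.399 14.151 48.233
3 2.753 9.285 68.991
4 2.230 6.092 85.805
5 1.806 3.997 99.424
6 1.463 2.622 110.456
final: 110.456 5.807

Arc 1: start y=17.600, vy=8.820 → t=2.998, apex=21.569, x_land=22.605, impact vy=-20.561
  bounce: vy ← 0.81·20.561 = 16.654
Arc 2: start y=0.000, vy=16.654 → t=3.399, apex=14.151, x_land=48.233, impact vy=-16.654
  bounce: vy ← 0.81·16.654 = 13.490
Arc 3: start y=0.000, vy=13.490 → t=2.753, apex=9.285, x_land=68.991, impact vy=-13.490
  bounce: vy ← 0.81·13.490 = 10.927
Arc 4: start y=0.000, vy=10.927 → t=2.230, apex=6.092, x_land=85.805, impact vy=-10.927
  bounce: vy ← 0.81·10.927 = 8.851
Arc 5: start y=0.000, vy=8.851 → t=1.806, apex=3.997, x_land=99.424, impact vy=-8.851
  bounce: vy ← 0.81·8.851 = 7.169
Arc 6: start y=0.000, vy=7.169 → t=1.463, apex=2.622, x_land=110.456, impact vy=-7.169
  bounce: vy ← 0.81·7.169 = 5.807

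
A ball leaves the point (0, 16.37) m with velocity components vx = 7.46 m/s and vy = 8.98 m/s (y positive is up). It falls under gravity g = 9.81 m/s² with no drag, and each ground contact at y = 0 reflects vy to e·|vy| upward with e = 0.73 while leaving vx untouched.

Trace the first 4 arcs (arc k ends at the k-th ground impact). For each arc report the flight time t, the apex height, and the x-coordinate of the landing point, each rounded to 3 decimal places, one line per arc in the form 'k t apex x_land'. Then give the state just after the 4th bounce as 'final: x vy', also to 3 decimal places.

1 2.959 20.480 22.072
2 2.983 10.914 44.328
3 2.178 5.816 60.574
4 1.590 3.099 72.434
final: 72.434 5.693

Arc 1: start y=16.370, vy=8.980 → t=2.959, apex=20.480, x_land=22.072, impact vy=-20.045
  bounce: vy ← 0.73·20.045 = 14.633
Arc 2: start y=0.000, vy=14.633 → t=2.983, apex=10.914, x_land=44.328, impact vy=-14.633
  bounce: vy ← 0.73·14.633 = 10.682
Arc 3: start y=0.000, vy=10.682 → t=2.178, apex=5.816, x_land=60.574, impact vy=-10.682
  bounce: vy ← 0.73·10.682 = 7.798
Arc 4: start y=0.000, vy=7.798 → t=1.590, apex=3.099, x_land=72.434, impact vy=-7.798
  bounce: vy ← 0.73·7.798 = 5.693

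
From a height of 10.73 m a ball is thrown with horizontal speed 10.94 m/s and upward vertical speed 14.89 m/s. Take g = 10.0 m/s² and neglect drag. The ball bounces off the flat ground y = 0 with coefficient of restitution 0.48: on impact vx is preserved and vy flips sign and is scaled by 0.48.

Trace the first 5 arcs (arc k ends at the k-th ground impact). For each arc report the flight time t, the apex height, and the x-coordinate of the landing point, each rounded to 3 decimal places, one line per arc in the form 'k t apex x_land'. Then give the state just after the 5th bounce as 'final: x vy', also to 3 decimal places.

1 3.578 21.816 39.141
2 2.005 5.026 61.079
3 0.963 1.158 71.609
4 0.462 0.267 76.663
5 0.222 0.061 79.089
final: 79.089 0.532

Arc 1: start y=10.730, vy=14.890 → t=3.578, apex=21.816, x_land=39.141, impact vy=-20.888
  bounce: vy ← 0.48·20.888 = 10.026
Arc 2: start y=0.000, vy=10.026 → t=2.005, apex=5.026, x_land=61.079, impact vy=-10.026
  bounce: vy ← 0.48·10.026 = 4.813
Arc 3: start y=0.000, vy=4.813 → t=0.963, apex=1.158, x_land=71.609, impact vy=-4.813
  bounce: vy ← 0.48·4.813 = 2.310
Arc 4: start y=0.000, vy=2.310 → t=0.462, apex=0.267, x_land=76.663, impact vy=-2.310
  bounce: vy ← 0.48·2.310 = 1.109
Arc 5: start y=0.000, vy=1.109 → t=0.222, apex=0.061, x_land=79.089, impact vy=-1.109
  bounce: vy ← 0.48·1.109 = 0.532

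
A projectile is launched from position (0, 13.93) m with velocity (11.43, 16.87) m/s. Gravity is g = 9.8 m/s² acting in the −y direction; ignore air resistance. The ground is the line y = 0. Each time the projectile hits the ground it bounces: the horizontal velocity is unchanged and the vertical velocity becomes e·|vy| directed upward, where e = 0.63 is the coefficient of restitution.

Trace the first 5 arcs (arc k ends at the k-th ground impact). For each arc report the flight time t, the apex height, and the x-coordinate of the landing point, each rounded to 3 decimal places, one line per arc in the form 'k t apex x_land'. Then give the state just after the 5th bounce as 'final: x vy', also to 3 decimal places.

Arc 1: start y=13.930, vy=16.870 → t=4.131, apex=28.450, x_land=47.218, impact vy=-23.614
  bounce: vy ← 0.63·23.614 = 14.877
Arc 2: start y=0.000, vy=14.877 → t=3.036, apex=11.292, x_land=81.920, impact vy=-14.877
  bounce: vy ← 0.63·14.877 = 9.372
Arc 3: start y=0.000, vy=9.372 → t=1.913, apex=4.482, x_land=103.783, impact vy=-9.372
  bounce: vy ← 0.63·9.372 = 5.905
Arc 4: start y=0.000, vy=5.905 → t=1.205, apex=1.779, x_land=117.556, impact vy=-5.905
  bounce: vy ← 0.63·5.905 = 3.720
Arc 5: start y=0.000, vy=3.720 → t=0.759, apex=0.706, x_land=126.234, impact vy=-3.720
  bounce: vy ← 0.63·3.720 = 2.344

1 4.131 28.450 47.218
2 3.036 11.292 81.920
3 1.913 4.482 103.783
4 1.205 1.779 117.556
5 0.759 0.706 126.234
final: 126.234 2.344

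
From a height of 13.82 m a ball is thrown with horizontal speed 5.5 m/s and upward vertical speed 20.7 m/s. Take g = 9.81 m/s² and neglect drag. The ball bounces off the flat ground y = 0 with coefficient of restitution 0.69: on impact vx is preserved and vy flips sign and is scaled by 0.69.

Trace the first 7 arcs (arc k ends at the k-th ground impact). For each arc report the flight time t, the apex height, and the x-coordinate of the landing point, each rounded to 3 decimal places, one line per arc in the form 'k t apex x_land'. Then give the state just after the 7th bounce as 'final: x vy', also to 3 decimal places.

Arc 1: start y=13.820, vy=20.700 → t=4.806, apex=35.659, x_land=26.435, impact vy=-26.451
  bounce: vy ← 0.69·26.451 = 18.251
Arc 2: start y=0.000, vy=18.251 → t=3.721, apex=16.977, x_land=46.900, impact vy=-18.251
  bounce: vy ← 0.69·18.251 = 12.593
Arc 3: start y=0.000, vy=12.593 → t=2.567, apex=8.083, x_land=61.021, impact vy=-12.593
  bounce: vy ← 0.69·12.593 = 8.689
Arc 4: start y=0.000, vy=8.689 → t=1.772, apex=3.848, x_land=70.764, impact vy=-8.689
  bounce: vy ← 0.69·8.689 = 5.996
Arc 5: start y=0.000, vy=5.996 → t=1.222, apex=1.832, x_land=77.487, impact vy=-5.996
  bounce: vy ← 0.69·5.996 = 4.137
Arc 6: start y=0.000, vy=4.137 → t=0.843, apex=0.872, x_land=82.126, impact vy=-4.137
  bounce: vy ← 0.69·4.137 = 2.855
Arc 7: start y=0.000, vy=2.855 → t=0.582, apex=0.415, x_land=85.327, impact vy=-2.855
  bounce: vy ← 0.69·2.855 = 1.970

1 4.806 35.659 26.435
2 3.721 16.977 46.900
3 2.567 8.083 61.021
4 1.772 3.848 70.764
5 1.222 1.832 77.487
6 0.843 0.872 82.126
7 0.582 0.415 85.327
final: 85.327 1.970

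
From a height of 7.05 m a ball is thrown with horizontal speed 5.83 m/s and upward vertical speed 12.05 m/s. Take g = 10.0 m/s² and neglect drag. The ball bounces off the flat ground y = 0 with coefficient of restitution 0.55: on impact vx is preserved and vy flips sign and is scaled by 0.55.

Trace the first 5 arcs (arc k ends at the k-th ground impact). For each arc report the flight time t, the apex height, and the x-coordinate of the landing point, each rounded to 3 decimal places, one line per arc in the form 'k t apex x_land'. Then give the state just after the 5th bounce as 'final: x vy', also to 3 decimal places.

Arc 1: start y=7.050, vy=12.050 → t=2.897, apex=14.310, x_land=16.888, impact vy=-16.918
  bounce: vy ← 0.55·16.918 = 9.305
Arc 2: start y=0.000, vy=9.305 → t=1.861, apex=4.329, x_land=27.737, impact vy=-9.305
  bounce: vy ← 0.55·9.305 = 5.118
Arc 3: start y=0.000, vy=5.118 → t=1.024, apex=1.309, x_land=33.704, impact vy=-5.118
  bounce: vy ← 0.55·5.118 = 2.815
Arc 4: start y=0.000, vy=2.815 → t=0.563, apex=0.396, x_land=36.986, impact vy=-2.815
  bounce: vy ← 0.55·2.815 = 1.548
Arc 5: start y=0.000, vy=1.548 → t=0.310, apex=0.120, x_land=38.791, impact vy=-1.548
  bounce: vy ← 0.55·1.548 = 0.851

1 2.897 14.310 16.888
2 1.861 4.329 27.737
3 1.024 1.309 33.704
4 0.563 0.396 36.986
5 0.310 0.120 38.791
final: 38.791 0.851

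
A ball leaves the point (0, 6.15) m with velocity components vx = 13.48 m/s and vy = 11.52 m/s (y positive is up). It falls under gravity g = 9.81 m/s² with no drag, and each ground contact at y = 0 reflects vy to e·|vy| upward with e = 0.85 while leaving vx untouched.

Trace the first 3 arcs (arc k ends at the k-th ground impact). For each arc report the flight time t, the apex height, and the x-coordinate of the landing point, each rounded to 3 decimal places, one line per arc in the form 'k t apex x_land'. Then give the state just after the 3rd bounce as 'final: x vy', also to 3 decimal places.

Arc 1: start y=6.150, vy=11.520 → t=2.797, apex=12.914, x_land=37.702, impact vy=-15.918
  bounce: vy ← 0.85·15.918 = 13.530
Arc 2: start y=0.000, vy=13.530 → t=2.758, apex=9.330, x_land=74.886, impact vy=-13.530
  bounce: vy ← 0.85·13.530 = 11.501
Arc 3: start y=0.000, vy=11.501 → t=2.345, apex=6.741, x_land=106.492, impact vy=-11.501
  bounce: vy ← 0.85·11.501 = 9.775

1 2.797 12.914 37.702
2 2.758 9.330 74.886
3 2.345 6.741 106.492
final: 106.492 9.775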